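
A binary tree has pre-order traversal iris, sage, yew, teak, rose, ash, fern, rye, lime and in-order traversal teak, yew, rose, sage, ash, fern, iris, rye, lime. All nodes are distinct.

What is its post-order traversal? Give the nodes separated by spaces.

teak rose yew fern ash sage lime rye iris

The first element of pre-order is the root; it splits in-order into left and right subtrees.
Root iris: left subtree has 6 nodes {teak, yew, rose, sage, ash, fern}, right has 2 {rye, lime}.
  Root sage: left subtree has 3 nodes {teak, yew, rose}, right has 2 {ash, fern}.
    Root yew: left subtree has 1 node {teak}, right has 1 {rose}.
    Root ash: left subtree has 0 nodes { }, right has 1 {fern}.
  Root rye: left subtree has 0 nodes { }, right has 1 {lime}.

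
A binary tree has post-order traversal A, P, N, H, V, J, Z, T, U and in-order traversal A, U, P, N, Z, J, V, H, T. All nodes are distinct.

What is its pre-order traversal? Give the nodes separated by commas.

The last element of post-order is the root; it splits in-order into left and right subtrees.
Root U: left subtree has 1 node {A}, right has 7 {P, N, Z, J, V, H, T}.
  Root T: left subtree has 6 nodes {P, N, Z, J, V, H}, right has 0 { }.
    Root Z: left subtree has 2 nodes {P, N}, right has 3 {J, V, H}.
      Root N: left subtree has 1 node {P}, right has 0 { }.
      Root J: left subtree has 0 nodes { }, right has 2 {V, H}.
        Root V: left subtree has 0 nodes { }, right has 1 {H}.

U, A, T, Z, N, P, J, V, H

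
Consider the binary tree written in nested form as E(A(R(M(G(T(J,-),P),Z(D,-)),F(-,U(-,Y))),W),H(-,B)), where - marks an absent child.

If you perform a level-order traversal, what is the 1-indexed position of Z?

Level-order visits nodes level by level from the root, left to right within each level.
Level 0: E
Level 1: A, H
Level 2: R, W, B
Level 3: M, F
Level 4: G, Z, U
Level 5: T, P, D, Y
Level 6: J
Full level-order sequence: E, A, H, R, W, B, M, F, G, Z, U, T, P, D, Y, J.

10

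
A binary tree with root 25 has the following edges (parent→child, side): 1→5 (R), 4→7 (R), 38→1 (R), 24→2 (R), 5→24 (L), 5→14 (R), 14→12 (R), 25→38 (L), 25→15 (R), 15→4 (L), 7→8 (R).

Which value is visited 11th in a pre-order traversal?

7

Pre-order visits the node, then its left subtree, then its right subtree.
Visit 25.
At 25: go left to 38.
  Visit 38.
  At 38: no left child.
  At 38: go right to 1.
    Visit 1.
    At 1: no left child.
    At 1: go right to 5.
      Visit 5.
      At 5: go left to 24.
        Visit 24.
        At 24: no left child.
        At 24: go right to 2.
          2 is a leaf — visit 2.
      At 5: go right to 14.
        Visit 14.
        At 14: no left child.
        At 14: go right to 12.
          12 is a leaf — visit 12.
At 25: go right to 15.
  Visit 15.
  At 15: go left to 4.
    Visit 4.
    At 4: no left child.
    At 4: go right to 7.
      Visit 7.
      At 7: no left child.
      At 7: go right to 8.
        8 is a leaf — visit 8.
  At 15: no right child.
Full pre-order sequence: 25, 38, 1, 5, 24, 2, 14, 12, 15, 4, 7, 8.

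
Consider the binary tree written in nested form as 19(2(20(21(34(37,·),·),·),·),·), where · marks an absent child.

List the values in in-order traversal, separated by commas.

In-order visits the left subtree, then the node, then the right subtree.
At 19: go left to 2.
  At 2: go left to 20.
    At 20: go left to 21.
      At 21: go left to 34.
        At 34: go left to 37.
          37 is a leaf — visit 37.
        Visit 34.
        At 34: no right child.
      Visit 21.
      At 21: no right child.
    Visit 20.
    At 20: no right child.
  Visit 2.
  At 2: no right child.
Visit 19.
At 19: no right child.

37, 34, 21, 20, 2, 19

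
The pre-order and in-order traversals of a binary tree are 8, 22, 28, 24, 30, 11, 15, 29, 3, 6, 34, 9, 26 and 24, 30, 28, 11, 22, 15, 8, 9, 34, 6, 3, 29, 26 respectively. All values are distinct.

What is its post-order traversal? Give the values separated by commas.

30, 24, 11, 28, 15, 22, 9, 34, 6, 3, 26, 29, 8

The first element of pre-order is the root; it splits in-order into left and right subtrees.
Root 8: left subtree has 6 nodes {24, 30, 28, 11, 22, 15}, right has 6 {9, 34, 6, 3, 29, 26}.
  Root 22: left subtree has 4 nodes {24, 30, 28, 11}, right has 1 {15}.
    Root 28: left subtree has 2 nodes {24, 30}, right has 1 {11}.
      Root 24: left subtree has 0 nodes { }, right has 1 {30}.
  Root 29: left subtree has 4 nodes {9, 34, 6, 3}, right has 1 {26}.
    Root 3: left subtree has 3 nodes {9, 34, 6}, right has 0 { }.
      Root 6: left subtree has 2 nodes {9, 34}, right has 0 { }.
        Root 34: left subtree has 1 node {9}, right has 0 { }.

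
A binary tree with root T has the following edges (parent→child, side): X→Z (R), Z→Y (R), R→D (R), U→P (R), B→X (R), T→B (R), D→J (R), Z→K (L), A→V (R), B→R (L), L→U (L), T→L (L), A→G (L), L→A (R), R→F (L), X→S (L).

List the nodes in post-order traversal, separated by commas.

P, U, G, V, A, L, F, J, D, R, S, K, Y, Z, X, B, T

Post-order visits the left subtree, then the right subtree, then the node.
At T: go left to L.
  At L: go left to U.
    At U: no left child.
    At U: go right to P.
      P is a leaf — visit P.
    Visit U.
  At L: go right to A.
    At A: go left to G.
      G is a leaf — visit G.
    At A: go right to V.
      V is a leaf — visit V.
    Visit A.
  Visit L.
At T: go right to B.
  At B: go left to R.
    At R: go left to F.
      F is a leaf — visit F.
    At R: go right to D.
      At D: no left child.
      At D: go right to J.
        J is a leaf — visit J.
      Visit D.
    Visit R.
  At B: go right to X.
    At X: go left to S.
      S is a leaf — visit S.
    At X: go right to Z.
      At Z: go left to K.
        K is a leaf — visit K.
      At Z: go right to Y.
        Y is a leaf — visit Y.
      Visit Z.
    Visit X.
  Visit B.
Visit T.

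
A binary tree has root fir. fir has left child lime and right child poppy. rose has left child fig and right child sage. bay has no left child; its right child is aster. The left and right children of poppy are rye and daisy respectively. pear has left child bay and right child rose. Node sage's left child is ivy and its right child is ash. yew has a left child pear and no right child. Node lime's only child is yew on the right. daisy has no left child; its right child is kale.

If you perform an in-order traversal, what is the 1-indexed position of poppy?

In-order visits the left subtree, then the node, then the right subtree.
At fir: go left to lime.
  At lime: no left child.
  Visit lime.
  At lime: go right to yew.
    At yew: go left to pear.
      At pear: go left to bay.
        At bay: no left child.
        Visit bay.
        At bay: go right to aster.
          aster is a leaf — visit aster.
      Visit pear.
      At pear: go right to rose.
        At rose: go left to fig.
          fig is a leaf — visit fig.
        Visit rose.
        At rose: go right to sage.
          At sage: go left to ivy.
            ivy is a leaf — visit ivy.
          Visit sage.
          At sage: go right to ash.
            ash is a leaf — visit ash.
    Visit yew.
    At yew: no right child.
Visit fir.
At fir: go right to poppy.
  At poppy: go left to rye.
    rye is a leaf — visit rye.
  Visit poppy.
  At poppy: go right to daisy.
    At daisy: no left child.
    Visit daisy.
    At daisy: go right to kale.
      kale is a leaf — visit kale.
Full in-order sequence: lime, bay, aster, pear, fig, rose, ivy, sage, ash, yew, fir, rye, poppy, daisy, kale.

13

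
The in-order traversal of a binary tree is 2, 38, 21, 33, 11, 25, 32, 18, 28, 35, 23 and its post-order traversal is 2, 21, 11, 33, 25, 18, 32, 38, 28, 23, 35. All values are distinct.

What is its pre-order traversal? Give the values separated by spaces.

The last element of post-order is the root; it splits in-order into left and right subtrees.
Root 35: left subtree has 9 nodes {2, 38, 21, 33, 11, 25, 32, 18, 28}, right has 1 {23}.
  Root 28: left subtree has 8 nodes {2, 38, 21, 33, 11, 25, 32, 18}, right has 0 { }.
    Root 38: left subtree has 1 node {2}, right has 6 {21, 33, 11, 25, 32, 18}.
      Root 32: left subtree has 4 nodes {21, 33, 11, 25}, right has 1 {18}.
        Root 25: left subtree has 3 nodes {21, 33, 11}, right has 0 { }.
          Root 33: left subtree has 1 node {21}, right has 1 {11}.

35 28 38 2 32 25 33 21 11 18 23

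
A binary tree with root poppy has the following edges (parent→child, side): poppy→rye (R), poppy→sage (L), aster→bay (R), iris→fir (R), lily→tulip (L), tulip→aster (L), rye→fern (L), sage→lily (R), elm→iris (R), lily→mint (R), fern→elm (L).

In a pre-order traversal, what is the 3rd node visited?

lily

Pre-order visits the node, then its left subtree, then its right subtree.
Visit poppy.
At poppy: go left to sage.
  Visit sage.
  At sage: no left child.
  At sage: go right to lily.
    Visit lily.
    At lily: go left to tulip.
      Visit tulip.
      At tulip: go left to aster.
        Visit aster.
        At aster: no left child.
        At aster: go right to bay.
          bay is a leaf — visit bay.
      At tulip: no right child.
    At lily: go right to mint.
      mint is a leaf — visit mint.
At poppy: go right to rye.
  Visit rye.
  At rye: go left to fern.
    Visit fern.
    At fern: go left to elm.
      Visit elm.
      At elm: no left child.
      At elm: go right to iris.
        Visit iris.
        At iris: no left child.
        At iris: go right to fir.
          fir is a leaf — visit fir.
    At fern: no right child.
  At rye: no right child.
Full pre-order sequence: poppy, sage, lily, tulip, aster, bay, mint, rye, fern, elm, iris, fir.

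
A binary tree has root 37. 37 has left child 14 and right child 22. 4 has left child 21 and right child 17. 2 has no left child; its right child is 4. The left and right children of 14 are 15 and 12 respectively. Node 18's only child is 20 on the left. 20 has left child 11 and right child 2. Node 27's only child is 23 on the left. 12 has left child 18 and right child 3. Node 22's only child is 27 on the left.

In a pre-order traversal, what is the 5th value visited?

Pre-order visits the node, then its left subtree, then its right subtree.
Visit 37.
At 37: go left to 14.
  Visit 14.
  At 14: go left to 15.
    15 is a leaf — visit 15.
  At 14: go right to 12.
    Visit 12.
    At 12: go left to 18.
      Visit 18.
      At 18: go left to 20.
        Visit 20.
        At 20: go left to 11.
          11 is a leaf — visit 11.
        At 20: go right to 2.
          Visit 2.
          At 2: no left child.
          At 2: go right to 4.
            Visit 4.
            At 4: go left to 21.
              21 is a leaf — visit 21.
            At 4: go right to 17.
              17 is a leaf — visit 17.
      At 18: no right child.
    At 12: go right to 3.
      3 is a leaf — visit 3.
At 37: go right to 22.
  Visit 22.
  At 22: go left to 27.
    Visit 27.
    At 27: go left to 23.
      23 is a leaf — visit 23.
    At 27: no right child.
  At 22: no right child.
Full pre-order sequence: 37, 14, 15, 12, 18, 20, 11, 2, 4, 21, 17, 3, 22, 27, 23.

18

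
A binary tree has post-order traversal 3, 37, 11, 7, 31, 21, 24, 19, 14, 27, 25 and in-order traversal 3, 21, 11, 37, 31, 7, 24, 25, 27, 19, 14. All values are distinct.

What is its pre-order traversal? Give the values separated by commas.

25, 24, 21, 3, 31, 11, 37, 7, 27, 14, 19

The last element of post-order is the root; it splits in-order into left and right subtrees.
Root 25: left subtree has 7 nodes {3, 21, 11, 37, 31, 7, 24}, right has 3 {27, 19, 14}.
  Root 24: left subtree has 6 nodes {3, 21, 11, 37, 31, 7}, right has 0 { }.
    Root 21: left subtree has 1 node {3}, right has 4 {11, 37, 31, 7}.
      Root 31: left subtree has 2 nodes {11, 37}, right has 1 {7}.
        Root 11: left subtree has 0 nodes { }, right has 1 {37}.
  Root 27: left subtree has 0 nodes { }, right has 2 {19, 14}.
    Root 14: left subtree has 1 node {19}, right has 0 { }.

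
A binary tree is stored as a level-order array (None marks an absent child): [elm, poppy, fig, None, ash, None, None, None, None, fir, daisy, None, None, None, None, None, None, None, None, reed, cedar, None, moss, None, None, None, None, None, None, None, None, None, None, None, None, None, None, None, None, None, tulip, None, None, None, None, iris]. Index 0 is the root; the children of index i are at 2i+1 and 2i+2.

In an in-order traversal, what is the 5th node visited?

cedar

In-order visits the left subtree, then the node, then the right subtree.
At elm: go left to poppy.
  At poppy: no left child.
  Visit poppy.
  At poppy: go right to ash.
    At ash: go left to fir.
      At fir: go left to reed.
        At reed: no left child.
        Visit reed.
        At reed: go right to tulip.
          tulip is a leaf — visit tulip.
      Visit fir.
      At fir: go right to cedar.
        cedar is a leaf — visit cedar.
    Visit ash.
    At ash: go right to daisy.
      At daisy: no left child.
      Visit daisy.
      At daisy: go right to moss.
        At moss: go left to iris.
          iris is a leaf — visit iris.
        Visit moss.
        At moss: no right child.
Visit elm.
At elm: go right to fig.
  fig is a leaf — visit fig.
Full in-order sequence: poppy, reed, tulip, fir, cedar, ash, daisy, iris, moss, elm, fig.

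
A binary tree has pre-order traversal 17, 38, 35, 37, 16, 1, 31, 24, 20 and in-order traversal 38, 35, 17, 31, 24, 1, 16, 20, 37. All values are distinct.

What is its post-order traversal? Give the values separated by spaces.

The first element of pre-order is the root; it splits in-order into left and right subtrees.
Root 17: left subtree has 2 nodes {38, 35}, right has 6 {31, 24, 1, 16, 20, 37}.
  Root 38: left subtree has 0 nodes { }, right has 1 {35}.
  Root 37: left subtree has 5 nodes {31, 24, 1, 16, 20}, right has 0 { }.
    Root 16: left subtree has 3 nodes {31, 24, 1}, right has 1 {20}.
      Root 1: left subtree has 2 nodes {31, 24}, right has 0 { }.
        Root 31: left subtree has 0 nodes { }, right has 1 {24}.

35 38 24 31 1 20 16 37 17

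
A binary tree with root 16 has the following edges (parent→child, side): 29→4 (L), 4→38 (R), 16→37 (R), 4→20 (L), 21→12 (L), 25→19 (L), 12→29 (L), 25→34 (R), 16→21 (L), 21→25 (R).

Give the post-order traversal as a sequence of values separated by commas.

Post-order visits the left subtree, then the right subtree, then the node.
At 16: go left to 21.
  At 21: go left to 12.
    At 12: go left to 29.
      At 29: go left to 4.
        At 4: go left to 20.
          20 is a leaf — visit 20.
        At 4: go right to 38.
          38 is a leaf — visit 38.
        Visit 4.
      At 29: no right child.
      Visit 29.
    At 12: no right child.
    Visit 12.
  At 21: go right to 25.
    At 25: go left to 19.
      19 is a leaf — visit 19.
    At 25: go right to 34.
      34 is a leaf — visit 34.
    Visit 25.
  Visit 21.
At 16: go right to 37.
  37 is a leaf — visit 37.
Visit 16.

20, 38, 4, 29, 12, 19, 34, 25, 21, 37, 16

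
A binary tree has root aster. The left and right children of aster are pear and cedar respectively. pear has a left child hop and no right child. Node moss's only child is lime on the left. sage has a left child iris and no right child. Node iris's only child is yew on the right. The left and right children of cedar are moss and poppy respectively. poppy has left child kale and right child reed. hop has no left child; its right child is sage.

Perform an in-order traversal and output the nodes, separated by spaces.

In-order visits the left subtree, then the node, then the right subtree.
At aster: go left to pear.
  At pear: go left to hop.
    At hop: no left child.
    Visit hop.
    At hop: go right to sage.
      At sage: go left to iris.
        At iris: no left child.
        Visit iris.
        At iris: go right to yew.
          yew is a leaf — visit yew.
      Visit sage.
      At sage: no right child.
  Visit pear.
  At pear: no right child.
Visit aster.
At aster: go right to cedar.
  At cedar: go left to moss.
    At moss: go left to lime.
      lime is a leaf — visit lime.
    Visit moss.
    At moss: no right child.
  Visit cedar.
  At cedar: go right to poppy.
    At poppy: go left to kale.
      kale is a leaf — visit kale.
    Visit poppy.
    At poppy: go right to reed.
      reed is a leaf — visit reed.

hop iris yew sage pear aster lime moss cedar kale poppy reed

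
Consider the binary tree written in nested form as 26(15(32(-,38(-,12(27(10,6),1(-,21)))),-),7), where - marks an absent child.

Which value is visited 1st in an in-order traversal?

In-order visits the left subtree, then the node, then the right subtree.
At 26: go left to 15.
  At 15: go left to 32.
    At 32: no left child.
    Visit 32.
    At 32: go right to 38.
      At 38: no left child.
      Visit 38.
      At 38: go right to 12.
        At 12: go left to 27.
          At 27: go left to 10.
            10 is a leaf — visit 10.
          Visit 27.
          At 27: go right to 6.
            6 is a leaf — visit 6.
        Visit 12.
        At 12: go right to 1.
          At 1: no left child.
          Visit 1.
          At 1: go right to 21.
            21 is a leaf — visit 21.
  Visit 15.
  At 15: no right child.
Visit 26.
At 26: go right to 7.
  7 is a leaf — visit 7.
Full in-order sequence: 32, 38, 10, 27, 6, 12, 1, 21, 15, 26, 7.

32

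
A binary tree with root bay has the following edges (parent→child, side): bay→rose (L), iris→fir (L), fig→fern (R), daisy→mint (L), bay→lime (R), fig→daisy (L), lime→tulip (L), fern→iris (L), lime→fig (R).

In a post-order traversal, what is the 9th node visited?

lime

Post-order visits the left subtree, then the right subtree, then the node.
At bay: go left to rose.
  rose is a leaf — visit rose.
At bay: go right to lime.
  At lime: go left to tulip.
    tulip is a leaf — visit tulip.
  At lime: go right to fig.
    At fig: go left to daisy.
      At daisy: go left to mint.
        mint is a leaf — visit mint.
      At daisy: no right child.
      Visit daisy.
    At fig: go right to fern.
      At fern: go left to iris.
        At iris: go left to fir.
          fir is a leaf — visit fir.
        At iris: no right child.
        Visit iris.
      At fern: no right child.
      Visit fern.
    Visit fig.
  Visit lime.
Visit bay.
Full post-order sequence: rose, tulip, mint, daisy, fir, iris, fern, fig, lime, bay.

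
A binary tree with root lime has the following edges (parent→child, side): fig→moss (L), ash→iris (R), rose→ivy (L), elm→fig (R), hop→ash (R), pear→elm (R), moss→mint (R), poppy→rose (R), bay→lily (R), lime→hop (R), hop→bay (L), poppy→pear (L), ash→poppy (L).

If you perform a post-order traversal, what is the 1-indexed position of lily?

1

Post-order visits the left subtree, then the right subtree, then the node.
At lime: no left child.
At lime: go right to hop.
  At hop: go left to bay.
    At bay: no left child.
    At bay: go right to lily.
      lily is a leaf — visit lily.
    Visit bay.
  At hop: go right to ash.
    At ash: go left to poppy.
      At poppy: go left to pear.
        At pear: no left child.
        At pear: go right to elm.
          At elm: no left child.
          At elm: go right to fig.
            At fig: go left to moss.
              At moss: no left child.
              At moss: go right to mint.
                mint is a leaf — visit mint.
              Visit moss.
            At fig: no right child.
            Visit fig.
          Visit elm.
        Visit pear.
      At poppy: go right to rose.
        At rose: go left to ivy.
          ivy is a leaf — visit ivy.
        At rose: no right child.
        Visit rose.
      Visit poppy.
    At ash: go right to iris.
      iris is a leaf — visit iris.
    Visit ash.
  Visit hop.
Visit lime.
Full post-order sequence: lily, bay, mint, moss, fig, elm, pear, ivy, rose, poppy, iris, ash, hop, lime.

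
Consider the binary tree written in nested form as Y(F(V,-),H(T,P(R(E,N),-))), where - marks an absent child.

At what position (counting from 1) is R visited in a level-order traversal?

7

Level-order visits nodes level by level from the root, left to right within each level.
Level 0: Y
Level 1: F, H
Level 2: V, T, P
Level 3: R
Level 4: E, N
Full level-order sequence: Y, F, H, V, T, P, R, E, N.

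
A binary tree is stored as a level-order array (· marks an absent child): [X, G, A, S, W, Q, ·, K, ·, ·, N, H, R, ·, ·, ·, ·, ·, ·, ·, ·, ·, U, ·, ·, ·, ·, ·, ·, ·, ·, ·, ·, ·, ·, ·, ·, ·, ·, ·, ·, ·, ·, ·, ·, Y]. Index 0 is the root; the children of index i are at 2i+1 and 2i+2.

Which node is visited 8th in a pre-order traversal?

Y

Pre-order visits the node, then its left subtree, then its right subtree.
Visit X.
At X: go left to G.
  Visit G.
  At G: go left to S.
    Visit S.
    At S: go left to K.
      K is a leaf — visit K.
    At S: no right child.
  At G: go right to W.
    Visit W.
    At W: no left child.
    At W: go right to N.
      Visit N.
      At N: no left child.
      At N: go right to U.
        Visit U.
        At U: go left to Y.
          Y is a leaf — visit Y.
        At U: no right child.
At X: go right to A.
  Visit A.
  At A: go left to Q.
    Visit Q.
    At Q: go left to H.
      H is a leaf — visit H.
    At Q: go right to R.
      R is a leaf — visit R.
  At A: no right child.
Full pre-order sequence: X, G, S, K, W, N, U, Y, A, Q, H, R.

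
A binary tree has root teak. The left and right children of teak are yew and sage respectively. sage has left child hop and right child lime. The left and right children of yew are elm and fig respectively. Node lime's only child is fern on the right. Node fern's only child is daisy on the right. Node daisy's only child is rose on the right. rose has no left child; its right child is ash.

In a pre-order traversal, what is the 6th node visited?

hop

Pre-order visits the node, then its left subtree, then its right subtree.
Visit teak.
At teak: go left to yew.
  Visit yew.
  At yew: go left to elm.
    elm is a leaf — visit elm.
  At yew: go right to fig.
    fig is a leaf — visit fig.
At teak: go right to sage.
  Visit sage.
  At sage: go left to hop.
    hop is a leaf — visit hop.
  At sage: go right to lime.
    Visit lime.
    At lime: no left child.
    At lime: go right to fern.
      Visit fern.
      At fern: no left child.
      At fern: go right to daisy.
        Visit daisy.
        At daisy: no left child.
        At daisy: go right to rose.
          Visit rose.
          At rose: no left child.
          At rose: go right to ash.
            ash is a leaf — visit ash.
Full pre-order sequence: teak, yew, elm, fig, sage, hop, lime, fern, daisy, rose, ash.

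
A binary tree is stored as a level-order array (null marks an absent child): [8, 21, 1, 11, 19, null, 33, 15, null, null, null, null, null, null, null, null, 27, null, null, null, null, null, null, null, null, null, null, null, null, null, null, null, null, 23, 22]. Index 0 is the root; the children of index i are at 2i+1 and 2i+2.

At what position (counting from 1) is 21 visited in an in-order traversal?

6

In-order visits the left subtree, then the node, then the right subtree.
At 8: go left to 21.
  At 21: go left to 11.
    At 11: go left to 15.
      At 15: no left child.
      Visit 15.
      At 15: go right to 27.
        At 27: go left to 23.
          23 is a leaf — visit 23.
        Visit 27.
        At 27: go right to 22.
          22 is a leaf — visit 22.
    Visit 11.
    At 11: no right child.
  Visit 21.
  At 21: go right to 19.
    19 is a leaf — visit 19.
Visit 8.
At 8: go right to 1.
  At 1: no left child.
  Visit 1.
  At 1: go right to 33.
    33 is a leaf — visit 33.
Full in-order sequence: 15, 23, 27, 22, 11, 21, 19, 8, 1, 33.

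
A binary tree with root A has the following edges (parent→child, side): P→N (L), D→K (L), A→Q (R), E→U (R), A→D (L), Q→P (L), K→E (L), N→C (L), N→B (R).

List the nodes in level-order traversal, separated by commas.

Level-order visits nodes level by level from the root, left to right within each level.
Level 0: A
Level 1: D, Q
Level 2: K, P
Level 3: E, N
Level 4: U, C, B

A, D, Q, K, P, E, N, U, C, B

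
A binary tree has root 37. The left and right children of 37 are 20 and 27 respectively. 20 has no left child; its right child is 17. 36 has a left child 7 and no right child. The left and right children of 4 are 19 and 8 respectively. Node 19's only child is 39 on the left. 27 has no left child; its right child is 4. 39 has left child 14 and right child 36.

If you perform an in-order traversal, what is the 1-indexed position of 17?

2

In-order visits the left subtree, then the node, then the right subtree.
At 37: go left to 20.
  At 20: no left child.
  Visit 20.
  At 20: go right to 17.
    17 is a leaf — visit 17.
Visit 37.
At 37: go right to 27.
  At 27: no left child.
  Visit 27.
  At 27: go right to 4.
    At 4: go left to 19.
      At 19: go left to 39.
        At 39: go left to 14.
          14 is a leaf — visit 14.
        Visit 39.
        At 39: go right to 36.
          At 36: go left to 7.
            7 is a leaf — visit 7.
          Visit 36.
          At 36: no right child.
      Visit 19.
      At 19: no right child.
    Visit 4.
    At 4: go right to 8.
      8 is a leaf — visit 8.
Full in-order sequence: 20, 17, 37, 27, 14, 39, 7, 36, 19, 4, 8.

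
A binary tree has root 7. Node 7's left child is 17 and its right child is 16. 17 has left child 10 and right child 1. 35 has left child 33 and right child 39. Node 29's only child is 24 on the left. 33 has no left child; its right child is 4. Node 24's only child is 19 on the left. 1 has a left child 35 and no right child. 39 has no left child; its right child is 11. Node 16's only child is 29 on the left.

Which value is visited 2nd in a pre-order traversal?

17

Pre-order visits the node, then its left subtree, then its right subtree.
Visit 7.
At 7: go left to 17.
  Visit 17.
  At 17: go left to 10.
    10 is a leaf — visit 10.
  At 17: go right to 1.
    Visit 1.
    At 1: go left to 35.
      Visit 35.
      At 35: go left to 33.
        Visit 33.
        At 33: no left child.
        At 33: go right to 4.
          4 is a leaf — visit 4.
      At 35: go right to 39.
        Visit 39.
        At 39: no left child.
        At 39: go right to 11.
          11 is a leaf — visit 11.
    At 1: no right child.
At 7: go right to 16.
  Visit 16.
  At 16: go left to 29.
    Visit 29.
    At 29: go left to 24.
      Visit 24.
      At 24: go left to 19.
        19 is a leaf — visit 19.
      At 24: no right child.
    At 29: no right child.
  At 16: no right child.
Full pre-order sequence: 7, 17, 10, 1, 35, 33, 4, 39, 11, 16, 29, 24, 19.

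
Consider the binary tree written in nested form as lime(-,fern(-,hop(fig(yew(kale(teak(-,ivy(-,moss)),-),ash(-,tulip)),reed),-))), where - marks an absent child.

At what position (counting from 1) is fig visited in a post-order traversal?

9

Post-order visits the left subtree, then the right subtree, then the node.
At lime: no left child.
At lime: go right to fern.
  At fern: no left child.
  At fern: go right to hop.
    At hop: go left to fig.
      At fig: go left to yew.
        At yew: go left to kale.
          At kale: go left to teak.
            At teak: no left child.
            At teak: go right to ivy.
              At ivy: no left child.
              At ivy: go right to moss.
                moss is a leaf — visit moss.
              Visit ivy.
            Visit teak.
          At kale: no right child.
          Visit kale.
        At yew: go right to ash.
          At ash: no left child.
          At ash: go right to tulip.
            tulip is a leaf — visit tulip.
          Visit ash.
        Visit yew.
      At fig: go right to reed.
        reed is a leaf — visit reed.
      Visit fig.
    At hop: no right child.
    Visit hop.
  Visit fern.
Visit lime.
Full post-order sequence: moss, ivy, teak, kale, tulip, ash, yew, reed, fig, hop, fern, lime.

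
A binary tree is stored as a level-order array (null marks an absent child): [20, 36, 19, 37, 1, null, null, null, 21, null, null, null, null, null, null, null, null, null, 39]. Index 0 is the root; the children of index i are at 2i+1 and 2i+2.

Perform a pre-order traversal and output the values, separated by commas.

20, 36, 37, 21, 39, 1, 19

Pre-order visits the node, then its left subtree, then its right subtree.
Visit 20.
At 20: go left to 36.
  Visit 36.
  At 36: go left to 37.
    Visit 37.
    At 37: no left child.
    At 37: go right to 21.
      Visit 21.
      At 21: no left child.
      At 21: go right to 39.
        39 is a leaf — visit 39.
  At 36: go right to 1.
    1 is a leaf — visit 1.
At 20: go right to 19.
  19 is a leaf — visit 19.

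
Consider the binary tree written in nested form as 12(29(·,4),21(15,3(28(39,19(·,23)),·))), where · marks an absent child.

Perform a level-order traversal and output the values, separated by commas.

12, 29, 21, 4, 15, 3, 28, 39, 19, 23

Level-order visits nodes level by level from the root, left to right within each level.
Level 0: 12
Level 1: 29, 21
Level 2: 4, 15, 3
Level 3: 28
Level 4: 39, 19
Level 5: 23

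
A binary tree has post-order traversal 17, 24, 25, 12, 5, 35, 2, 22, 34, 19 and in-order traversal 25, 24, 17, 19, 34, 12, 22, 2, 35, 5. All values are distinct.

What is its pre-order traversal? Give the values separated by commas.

The last element of post-order is the root; it splits in-order into left and right subtrees.
Root 19: left subtree has 3 nodes {25, 24, 17}, right has 6 {34, 12, 22, 2, 35, 5}.
  Root 25: left subtree has 0 nodes { }, right has 2 {24, 17}.
    Root 24: left subtree has 0 nodes { }, right has 1 {17}.
  Root 34: left subtree has 0 nodes { }, right has 5 {12, 22, 2, 35, 5}.
    Root 22: left subtree has 1 node {12}, right has 3 {2, 35, 5}.
      Root 2: left subtree has 0 nodes { }, right has 2 {35, 5}.
        Root 35: left subtree has 0 nodes { }, right has 1 {5}.

19, 25, 24, 17, 34, 22, 12, 2, 35, 5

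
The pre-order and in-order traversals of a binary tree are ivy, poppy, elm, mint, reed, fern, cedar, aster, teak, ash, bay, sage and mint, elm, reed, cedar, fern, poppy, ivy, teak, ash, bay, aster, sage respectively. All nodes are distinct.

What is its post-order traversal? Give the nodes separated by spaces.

mint cedar fern reed elm poppy bay ash teak sage aster ivy

The first element of pre-order is the root; it splits in-order into left and right subtrees.
Root ivy: left subtree has 6 nodes {mint, elm, reed, cedar, fern, poppy}, right has 5 {teak, ash, bay, aster, sage}.
  Root poppy: left subtree has 5 nodes {mint, elm, reed, cedar, fern}, right has 0 { }.
    Root elm: left subtree has 1 node {mint}, right has 3 {reed, cedar, fern}.
      Root reed: left subtree has 0 nodes { }, right has 2 {cedar, fern}.
        Root fern: left subtree has 1 node {cedar}, right has 0 { }.
  Root aster: left subtree has 3 nodes {teak, ash, bay}, right has 1 {sage}.
    Root teak: left subtree has 0 nodes { }, right has 2 {ash, bay}.
      Root ash: left subtree has 0 nodes { }, right has 1 {bay}.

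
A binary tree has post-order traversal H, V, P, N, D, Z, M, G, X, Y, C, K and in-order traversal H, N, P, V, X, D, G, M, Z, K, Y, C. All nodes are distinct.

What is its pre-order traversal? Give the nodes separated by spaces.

The last element of post-order is the root; it splits in-order into left and right subtrees.
Root K: left subtree has 9 nodes {H, N, P, V, X, D, G, M, Z}, right has 2 {Y, C}.
  Root X: left subtree has 4 nodes {H, N, P, V}, right has 4 {D, G, M, Z}.
    Root N: left subtree has 1 node {H}, right has 2 {P, V}.
      Root P: left subtree has 0 nodes { }, right has 1 {V}.
    Root G: left subtree has 1 node {D}, right has 2 {M, Z}.
      Root M: left subtree has 0 nodes { }, right has 1 {Z}.
  Root C: left subtree has 1 node {Y}, right has 0 { }.

K X N H P V G D M Z C Y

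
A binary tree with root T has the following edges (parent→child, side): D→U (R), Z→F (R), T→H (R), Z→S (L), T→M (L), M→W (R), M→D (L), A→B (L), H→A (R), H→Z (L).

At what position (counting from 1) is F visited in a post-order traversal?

6

Post-order visits the left subtree, then the right subtree, then the node.
At T: go left to M.
  At M: go left to D.
    At D: no left child.
    At D: go right to U.
      U is a leaf — visit U.
    Visit D.
  At M: go right to W.
    W is a leaf — visit W.
  Visit M.
At T: go right to H.
  At H: go left to Z.
    At Z: go left to S.
      S is a leaf — visit S.
    At Z: go right to F.
      F is a leaf — visit F.
    Visit Z.
  At H: go right to A.
    At A: go left to B.
      B is a leaf — visit B.
    At A: no right child.
    Visit A.
  Visit H.
Visit T.
Full post-order sequence: U, D, W, M, S, F, Z, B, A, H, T.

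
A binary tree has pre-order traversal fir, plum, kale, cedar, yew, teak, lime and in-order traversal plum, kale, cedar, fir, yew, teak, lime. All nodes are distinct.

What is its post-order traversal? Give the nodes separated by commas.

cedar, kale, plum, lime, teak, yew, fir

The first element of pre-order is the root; it splits in-order into left and right subtrees.
Root fir: left subtree has 3 nodes {plum, kale, cedar}, right has 3 {yew, teak, lime}.
  Root plum: left subtree has 0 nodes { }, right has 2 {kale, cedar}.
    Root kale: left subtree has 0 nodes { }, right has 1 {cedar}.
  Root yew: left subtree has 0 nodes { }, right has 2 {teak, lime}.
    Root teak: left subtree has 0 nodes { }, right has 1 {lime}.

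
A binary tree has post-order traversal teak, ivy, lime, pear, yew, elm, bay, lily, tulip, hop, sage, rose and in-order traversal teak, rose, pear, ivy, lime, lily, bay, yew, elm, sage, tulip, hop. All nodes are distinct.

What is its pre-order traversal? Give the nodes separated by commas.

rose, teak, sage, lily, pear, lime, ivy, bay, elm, yew, hop, tulip

The last element of post-order is the root; it splits in-order into left and right subtrees.
Root rose: left subtree has 1 node {teak}, right has 10 {pear, ivy, lime, lily, bay, yew, elm, sage, tulip, hop}.
  Root sage: left subtree has 7 nodes {pear, ivy, lime, lily, bay, yew, elm}, right has 2 {tulip, hop}.
    Root lily: left subtree has 3 nodes {pear, ivy, lime}, right has 3 {bay, yew, elm}.
      Root pear: left subtree has 0 nodes { }, right has 2 {ivy, lime}.
        Root lime: left subtree has 1 node {ivy}, right has 0 { }.
      Root bay: left subtree has 0 nodes { }, right has 2 {yew, elm}.
        Root elm: left subtree has 1 node {yew}, right has 0 { }.
    Root hop: left subtree has 1 node {tulip}, right has 0 { }.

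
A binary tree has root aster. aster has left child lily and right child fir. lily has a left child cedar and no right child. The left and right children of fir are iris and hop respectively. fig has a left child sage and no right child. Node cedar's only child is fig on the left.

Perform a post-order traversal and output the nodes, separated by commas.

sage, fig, cedar, lily, iris, hop, fir, aster

Post-order visits the left subtree, then the right subtree, then the node.
At aster: go left to lily.
  At lily: go left to cedar.
    At cedar: go left to fig.
      At fig: go left to sage.
        sage is a leaf — visit sage.
      At fig: no right child.
      Visit fig.
    At cedar: no right child.
    Visit cedar.
  At lily: no right child.
  Visit lily.
At aster: go right to fir.
  At fir: go left to iris.
    iris is a leaf — visit iris.
  At fir: go right to hop.
    hop is a leaf — visit hop.
  Visit fir.
Visit aster.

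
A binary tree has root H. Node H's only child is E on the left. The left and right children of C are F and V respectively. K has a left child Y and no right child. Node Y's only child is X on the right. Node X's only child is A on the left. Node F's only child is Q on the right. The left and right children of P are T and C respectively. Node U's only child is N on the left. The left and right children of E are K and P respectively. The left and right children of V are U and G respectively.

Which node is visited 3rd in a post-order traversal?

Y

Post-order visits the left subtree, then the right subtree, then the node.
At H: go left to E.
  At E: go left to K.
    At K: go left to Y.
      At Y: no left child.
      At Y: go right to X.
        At X: go left to A.
          A is a leaf — visit A.
        At X: no right child.
        Visit X.
      Visit Y.
    At K: no right child.
    Visit K.
  At E: go right to P.
    At P: go left to T.
      T is a leaf — visit T.
    At P: go right to C.
      At C: go left to F.
        At F: no left child.
        At F: go right to Q.
          Q is a leaf — visit Q.
        Visit F.
      At C: go right to V.
        At V: go left to U.
          At U: go left to N.
            N is a leaf — visit N.
          At U: no right child.
          Visit U.
        At V: go right to G.
          G is a leaf — visit G.
        Visit V.
      Visit C.
    Visit P.
  Visit E.
At H: no right child.
Visit H.
Full post-order sequence: A, X, Y, K, T, Q, F, N, U, G, V, C, P, E, H.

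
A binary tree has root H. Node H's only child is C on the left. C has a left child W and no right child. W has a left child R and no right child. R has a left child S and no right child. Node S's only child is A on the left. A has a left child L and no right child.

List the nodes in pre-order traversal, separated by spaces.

Pre-order visits the node, then its left subtree, then its right subtree.
Visit H.
At H: go left to C.
  Visit C.
  At C: go left to W.
    Visit W.
    At W: go left to R.
      Visit R.
      At R: go left to S.
        Visit S.
        At S: go left to A.
          Visit A.
          At A: go left to L.
            L is a leaf — visit L.
          At A: no right child.
        At S: no right child.
      At R: no right child.
    At W: no right child.
  At C: no right child.
At H: no right child.

H C W R S A L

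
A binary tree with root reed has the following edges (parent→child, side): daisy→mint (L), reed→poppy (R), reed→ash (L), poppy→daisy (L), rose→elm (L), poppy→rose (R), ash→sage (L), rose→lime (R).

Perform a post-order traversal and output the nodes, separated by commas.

Post-order visits the left subtree, then the right subtree, then the node.
At reed: go left to ash.
  At ash: go left to sage.
    sage is a leaf — visit sage.
  At ash: no right child.
  Visit ash.
At reed: go right to poppy.
  At poppy: go left to daisy.
    At daisy: go left to mint.
      mint is a leaf — visit mint.
    At daisy: no right child.
    Visit daisy.
  At poppy: go right to rose.
    At rose: go left to elm.
      elm is a leaf — visit elm.
    At rose: go right to lime.
      lime is a leaf — visit lime.
    Visit rose.
  Visit poppy.
Visit reed.

sage, ash, mint, daisy, elm, lime, rose, poppy, reed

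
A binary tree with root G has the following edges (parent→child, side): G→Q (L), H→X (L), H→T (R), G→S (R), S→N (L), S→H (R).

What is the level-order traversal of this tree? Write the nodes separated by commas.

Level-order visits nodes level by level from the root, left to right within each level.
Level 0: G
Level 1: Q, S
Level 2: N, H
Level 3: X, T

G, Q, S, N, H, X, T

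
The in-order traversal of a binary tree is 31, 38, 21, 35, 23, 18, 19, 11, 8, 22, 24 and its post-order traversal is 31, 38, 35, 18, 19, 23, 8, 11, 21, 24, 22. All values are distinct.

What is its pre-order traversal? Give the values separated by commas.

The last element of post-order is the root; it splits in-order into left and right subtrees.
Root 22: left subtree has 9 nodes {31, 38, 21, 35, 23, 18, 19, 11, 8}, right has 1 {24}.
  Root 21: left subtree has 2 nodes {31, 38}, right has 6 {35, 23, 18, 19, 11, 8}.
    Root 38: left subtree has 1 node {31}, right has 0 { }.
    Root 11: left subtree has 4 nodes {35, 23, 18, 19}, right has 1 {8}.
      Root 23: left subtree has 1 node {35}, right has 2 {18, 19}.
        Root 19: left subtree has 1 node {18}, right has 0 { }.

22, 21, 38, 31, 11, 23, 35, 19, 18, 8, 24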